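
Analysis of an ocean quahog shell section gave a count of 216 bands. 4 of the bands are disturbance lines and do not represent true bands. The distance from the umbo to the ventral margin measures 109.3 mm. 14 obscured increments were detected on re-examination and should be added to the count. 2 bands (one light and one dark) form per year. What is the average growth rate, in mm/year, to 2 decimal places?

True band count = 216 − 4 + 14 = 226.
With 2 bands per year, 226 / 2 = 113 years.
109.3 mm over 113 years gives 109.3 / 113 ≈ 0.97 mm/year.

0.97 mm/year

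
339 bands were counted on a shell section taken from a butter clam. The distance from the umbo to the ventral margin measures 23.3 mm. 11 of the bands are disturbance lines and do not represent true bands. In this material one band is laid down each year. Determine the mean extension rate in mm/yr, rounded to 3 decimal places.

Correcting the raw count gives 339 − 11 = 328 true bands.
23.3 mm over 328 years gives 23.3 / 328 ≈ 0.071 mm/yr.

0.071 mm/yr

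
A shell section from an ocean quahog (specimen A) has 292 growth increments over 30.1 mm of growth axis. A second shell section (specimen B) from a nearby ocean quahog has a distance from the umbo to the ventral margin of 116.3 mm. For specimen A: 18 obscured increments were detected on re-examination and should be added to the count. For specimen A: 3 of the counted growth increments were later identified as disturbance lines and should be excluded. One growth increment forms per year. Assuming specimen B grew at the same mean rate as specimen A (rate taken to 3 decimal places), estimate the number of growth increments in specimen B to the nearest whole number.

Specimen A: after corrections the count is 292 − 3 + 18 = 307 growth increments.
A: Mean rate = 30.1 mm / 307 years ≈ 0.098 mm/yr.
For B, 116.3 / 0.098 = 1186.73 years ≈ 1187 growth increments.

1187 growth increments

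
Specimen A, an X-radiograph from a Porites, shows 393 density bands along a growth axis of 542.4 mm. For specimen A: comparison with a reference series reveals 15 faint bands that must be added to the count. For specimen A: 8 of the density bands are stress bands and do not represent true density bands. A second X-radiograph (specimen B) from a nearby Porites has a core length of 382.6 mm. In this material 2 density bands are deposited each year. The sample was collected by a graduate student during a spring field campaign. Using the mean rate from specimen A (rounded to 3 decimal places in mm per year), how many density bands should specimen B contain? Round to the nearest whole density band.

282 density bands

Specimen A: after corrections the count is 393 − 8 + 15 = 400 density bands.
Specimen A: dividing by 2 density bands per year: 400 / 2 = 200 years.
A: Mean rate = 542.4 mm / 200 years ≈ 2.712 mm/year.
Specimen B: 382.6 mm / 2.712 mm per year = 141.08 years; at 2 density bands per year that is 141.08 × 2 ≈ 282 density bands.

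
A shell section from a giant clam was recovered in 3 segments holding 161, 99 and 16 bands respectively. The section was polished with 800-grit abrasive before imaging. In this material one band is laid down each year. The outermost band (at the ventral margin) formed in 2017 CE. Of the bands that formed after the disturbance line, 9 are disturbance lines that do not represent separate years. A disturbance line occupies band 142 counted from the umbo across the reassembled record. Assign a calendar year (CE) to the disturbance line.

1892 CE

Total bands = 161 + 99 + 16 = 276.
276 − 142 = 134 bands lie beyond the disturbance line toward the ventral margin.
134 − 9 false = 125 true bands after the disturbance line.
The band at the ventral margin is 2017 CE, so the disturbance line dates to 2017 − 125 = 1892 CE.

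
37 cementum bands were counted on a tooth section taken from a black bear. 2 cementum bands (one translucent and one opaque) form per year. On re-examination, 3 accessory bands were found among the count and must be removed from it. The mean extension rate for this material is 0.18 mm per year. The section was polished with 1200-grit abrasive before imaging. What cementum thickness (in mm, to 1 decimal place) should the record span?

Adjusted count: 37 − 3 = 34 cementum bands.
Dividing by 2 cementum bands per year: 34 / 2 = 17 years.
Predicted length = 0.18 mm/year × 17 years = 3.1 mm.

3.1 mm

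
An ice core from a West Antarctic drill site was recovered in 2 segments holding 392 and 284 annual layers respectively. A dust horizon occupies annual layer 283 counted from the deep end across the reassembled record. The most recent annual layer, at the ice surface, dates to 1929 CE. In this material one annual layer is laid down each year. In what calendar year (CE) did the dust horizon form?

Total annual layers = 392 + 284 = 676.
676 − 283 = 393 annual layers lie beyond the dust horizon toward the ice surface.
The annual layer at the ice surface is 1929 CE, so the dust horizon dates to 1929 − 393 = 1536 CE.

1536 CE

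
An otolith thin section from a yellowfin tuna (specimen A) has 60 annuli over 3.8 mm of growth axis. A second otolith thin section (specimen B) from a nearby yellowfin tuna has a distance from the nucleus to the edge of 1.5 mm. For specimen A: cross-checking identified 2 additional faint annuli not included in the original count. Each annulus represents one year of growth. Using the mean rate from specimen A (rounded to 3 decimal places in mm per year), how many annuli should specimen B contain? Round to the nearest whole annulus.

Specimen A: adjusted count: 60 + 2 = 62 annuli.
A: Extension rate ≈ 3.8 / 62 = 0.061 mm/year.
B spans 1.5 / 0.061 = 24.59 years ≈ 25 annuli.

25 annuli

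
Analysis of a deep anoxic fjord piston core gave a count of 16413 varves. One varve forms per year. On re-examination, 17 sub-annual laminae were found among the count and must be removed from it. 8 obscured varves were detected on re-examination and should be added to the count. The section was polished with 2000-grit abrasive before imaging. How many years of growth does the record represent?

16404 yr

After corrections the count is 16413 − 17 + 8 = 16404 varves.
At one varve per year, that is 16404 years.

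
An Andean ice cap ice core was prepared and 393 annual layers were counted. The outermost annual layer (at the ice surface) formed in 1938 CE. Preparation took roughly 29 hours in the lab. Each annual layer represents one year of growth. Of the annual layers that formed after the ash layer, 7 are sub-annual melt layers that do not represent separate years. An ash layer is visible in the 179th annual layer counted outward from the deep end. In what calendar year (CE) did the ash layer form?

393 − 179 = 214 annual layers lie beyond the ash layer toward the ice surface.
Removing the 7 false annual layers leaves 214 − 7 = 207 true annual layers beyond the ash layer.
The annual layer at the ice surface is 1938 CE, so the ash layer dates to 1938 − 207 = 1731 CE.

1731 CE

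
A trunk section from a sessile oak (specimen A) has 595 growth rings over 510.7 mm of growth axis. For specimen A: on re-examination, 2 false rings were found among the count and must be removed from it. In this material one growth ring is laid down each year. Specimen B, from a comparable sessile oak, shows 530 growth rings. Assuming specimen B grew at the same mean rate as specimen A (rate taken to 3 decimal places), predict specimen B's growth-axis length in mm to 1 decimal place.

Specimen A: adjusted count: 595 − 2 = 593 growth rings.
A: 510.7 mm over 593 years gives 510.7 / 593 ≈ 0.861 mm/yr.
Length of B = 0.861 × 530 = 456.3 mm.

456.3 mm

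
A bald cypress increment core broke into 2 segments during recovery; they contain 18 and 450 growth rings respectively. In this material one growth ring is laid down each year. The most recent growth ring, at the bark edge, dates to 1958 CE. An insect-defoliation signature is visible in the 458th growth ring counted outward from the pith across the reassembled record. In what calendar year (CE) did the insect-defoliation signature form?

Total growth rings = 18 + 450 = 468.
Between growth ring 458 and the bark edge there are 468 − 458 = 10 growth rings.
1958 − 10 = 1948 CE.

1948 CE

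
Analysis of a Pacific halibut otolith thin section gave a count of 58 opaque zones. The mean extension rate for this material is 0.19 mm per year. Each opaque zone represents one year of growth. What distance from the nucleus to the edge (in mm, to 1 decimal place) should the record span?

11.0 mm

The record spans 58 years at 0.19 mm per year.
Predicted length = 0.19 mm/year × 58 years = 11.0 mm.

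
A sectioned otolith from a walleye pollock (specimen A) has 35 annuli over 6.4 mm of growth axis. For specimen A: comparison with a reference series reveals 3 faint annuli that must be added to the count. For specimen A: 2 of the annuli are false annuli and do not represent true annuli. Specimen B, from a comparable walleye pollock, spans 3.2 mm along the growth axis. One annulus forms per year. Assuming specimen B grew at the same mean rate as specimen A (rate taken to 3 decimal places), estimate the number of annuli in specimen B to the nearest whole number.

18 annuli

Specimen A: adjusted count: 35 − 2 + 3 = 36 annuli.
A: Extension rate ≈ 6.4 / 36 = 0.178 mm/year.
B spans 3.2 / 0.178 = 17.98 years ≈ 18 annuli.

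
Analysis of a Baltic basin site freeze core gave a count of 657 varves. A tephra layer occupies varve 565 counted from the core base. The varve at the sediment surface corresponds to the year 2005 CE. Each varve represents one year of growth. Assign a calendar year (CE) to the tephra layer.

1913 CE

The tephra layer sits at varve 565 from the core base, so 657 − 565 = 92 varves formed after it.
The varve at the sediment surface is 2005 CE, so the tephra layer dates to 2005 − 92 = 1913 CE.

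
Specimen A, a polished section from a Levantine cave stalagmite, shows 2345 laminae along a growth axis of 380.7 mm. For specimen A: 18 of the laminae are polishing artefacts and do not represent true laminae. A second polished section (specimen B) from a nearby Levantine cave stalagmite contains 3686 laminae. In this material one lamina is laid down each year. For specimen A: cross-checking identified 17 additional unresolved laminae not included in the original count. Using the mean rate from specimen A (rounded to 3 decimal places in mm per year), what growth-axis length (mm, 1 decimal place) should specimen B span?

597.1 mm

Specimen A: correcting the raw count gives 2345 − 18 + 17 = 2344 true laminae.
A: Extension rate ≈ 380.7 / 2344 = 0.162 mm/year.
B's length ≈ 0.162 × 3686 = 597.1 mm.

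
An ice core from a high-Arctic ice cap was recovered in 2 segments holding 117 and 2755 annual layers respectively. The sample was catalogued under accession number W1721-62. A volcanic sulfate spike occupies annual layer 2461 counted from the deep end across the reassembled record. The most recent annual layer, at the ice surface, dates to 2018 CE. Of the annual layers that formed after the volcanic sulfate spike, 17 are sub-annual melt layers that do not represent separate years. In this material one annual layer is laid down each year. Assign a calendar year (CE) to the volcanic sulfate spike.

Total annual layers = 117 + 2755 = 2872.
The volcanic sulfate spike sits at annual layer 2461 from the deep end, so 2872 − 2461 = 411 annual layers formed after it.
411 − 17 false = 394 true annual layers after the volcanic sulfate spike.
Counting back 394 years from 2018 CE places the volcanic sulfate spike in 2018 − 394 = 1624 CE.

1624 CE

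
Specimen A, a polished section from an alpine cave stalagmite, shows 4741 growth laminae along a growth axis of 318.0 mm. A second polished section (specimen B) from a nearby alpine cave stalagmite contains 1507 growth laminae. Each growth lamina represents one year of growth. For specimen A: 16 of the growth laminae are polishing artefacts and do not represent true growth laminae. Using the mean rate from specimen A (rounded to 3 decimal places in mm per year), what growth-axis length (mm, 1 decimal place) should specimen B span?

Specimen A: correcting the raw count gives 4741 − 16 = 4725 true growth laminae.
A: Extension rate ≈ 318.0 / 4725 = 0.067 mm/yr.
B's length ≈ 0.067 × 1507 = 101.0 mm.

101.0 mm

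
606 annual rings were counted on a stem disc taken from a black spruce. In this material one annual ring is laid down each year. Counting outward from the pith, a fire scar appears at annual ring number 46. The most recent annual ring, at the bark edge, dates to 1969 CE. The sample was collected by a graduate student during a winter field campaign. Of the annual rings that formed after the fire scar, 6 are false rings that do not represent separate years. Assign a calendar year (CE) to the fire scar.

Between annual ring 46 and the bark edge there are 606 − 46 = 560 annual rings.
Excluding 6 false annual rings: 560 − 6 = 554.
1969 − 554 = 1415 CE.

1415 CE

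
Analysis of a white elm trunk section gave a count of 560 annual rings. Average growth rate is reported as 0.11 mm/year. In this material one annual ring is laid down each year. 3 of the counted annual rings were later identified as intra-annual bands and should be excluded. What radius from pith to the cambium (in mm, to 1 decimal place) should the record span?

61.3 mm

Correcting the raw count gives 560 − 3 = 557 true annual rings.
Predicted length = 0.11 mm/year × 557 years = 61.3 mm.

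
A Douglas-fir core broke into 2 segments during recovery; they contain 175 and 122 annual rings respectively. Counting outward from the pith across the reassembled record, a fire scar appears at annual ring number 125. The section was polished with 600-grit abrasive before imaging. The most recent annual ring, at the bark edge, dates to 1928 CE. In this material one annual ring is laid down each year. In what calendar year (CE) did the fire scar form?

Total annual rings = 175 + 122 = 297.
The fire scar sits at annual ring 125 from the pith, so 297 − 125 = 172 annual rings formed after it.
The annual ring at the bark edge is 1928 CE, so the fire scar dates to 1928 − 172 = 1756 CE.

1756 CE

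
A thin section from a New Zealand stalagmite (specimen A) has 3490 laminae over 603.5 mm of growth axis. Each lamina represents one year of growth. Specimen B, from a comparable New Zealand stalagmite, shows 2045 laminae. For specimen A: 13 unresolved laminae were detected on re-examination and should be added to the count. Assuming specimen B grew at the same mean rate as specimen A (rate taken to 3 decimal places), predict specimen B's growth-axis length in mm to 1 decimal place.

351.7 mm

Specimen A: adjusted count: 3490 + 13 = 3503 laminae.
A: Mean rate = 603.5 mm / 3503 years ≈ 0.172 mm/year.
Length of B = 0.172 × 2045 = 351.7 mm.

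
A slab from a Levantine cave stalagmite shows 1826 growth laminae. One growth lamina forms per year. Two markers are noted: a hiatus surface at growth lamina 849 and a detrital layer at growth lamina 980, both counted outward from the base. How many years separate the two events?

The two markers are separated by 980 − 849 = 131 growth laminae.
One growth lamina per year makes the interval 131 years.

131 yr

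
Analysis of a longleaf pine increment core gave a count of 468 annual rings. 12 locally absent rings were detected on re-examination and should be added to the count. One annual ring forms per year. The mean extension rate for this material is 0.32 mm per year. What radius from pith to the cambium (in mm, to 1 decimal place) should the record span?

Adjusted count: 468 + 12 = 480 annual rings.
Predicted length = 0.32 mm/year × 480 years = 153.6 mm.

153.6 mm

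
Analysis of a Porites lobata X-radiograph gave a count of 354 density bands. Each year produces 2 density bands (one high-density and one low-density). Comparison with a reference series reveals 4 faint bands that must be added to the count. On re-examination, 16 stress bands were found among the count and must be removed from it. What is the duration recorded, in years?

True density band count = 354 − 16 + 4 = 342.
With 2 density bands per year, 342 / 2 = 171 years.

171 years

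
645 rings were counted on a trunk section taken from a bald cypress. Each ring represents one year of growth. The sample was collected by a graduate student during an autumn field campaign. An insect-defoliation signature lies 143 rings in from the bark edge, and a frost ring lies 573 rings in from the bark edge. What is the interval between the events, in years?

573 − 143 = 430 rings lie between the two events.
At one ring per year, 430 years elapsed between them.

430 years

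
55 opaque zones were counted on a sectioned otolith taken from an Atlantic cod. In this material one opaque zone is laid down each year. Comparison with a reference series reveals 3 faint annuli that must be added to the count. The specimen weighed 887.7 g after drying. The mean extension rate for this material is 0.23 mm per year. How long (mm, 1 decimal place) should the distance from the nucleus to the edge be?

True opaque zone count = 55 + 3 = 58.
Predicted length = 0.23 mm/year × 58 years = 13.3 mm.

13.3 mm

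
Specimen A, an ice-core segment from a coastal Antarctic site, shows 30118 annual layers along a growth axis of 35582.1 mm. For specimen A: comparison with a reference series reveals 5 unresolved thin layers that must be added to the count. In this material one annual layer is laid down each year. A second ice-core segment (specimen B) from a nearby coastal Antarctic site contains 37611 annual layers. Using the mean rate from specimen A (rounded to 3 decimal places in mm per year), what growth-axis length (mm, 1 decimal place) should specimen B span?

44418.6 mm

Specimen A: adjusted count: 30118 + 5 = 30123 annual layers.
A: Mean rate = 35582.1 mm / 30123 years ≈ 1.181 mm per year.
Length of B = 1.181 × 37611 = 44418.6 mm.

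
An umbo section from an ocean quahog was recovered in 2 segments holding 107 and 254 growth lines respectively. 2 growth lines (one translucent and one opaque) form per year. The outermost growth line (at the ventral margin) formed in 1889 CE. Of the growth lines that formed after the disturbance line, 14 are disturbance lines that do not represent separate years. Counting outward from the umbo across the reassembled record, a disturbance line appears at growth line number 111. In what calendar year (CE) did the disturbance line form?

1771 CE

Total growth lines = 107 + 254 = 361.
361 − 111 = 250 growth lines lie beyond the disturbance line toward the ventral margin.
250 − 14 false = 236 true growth lines after the disturbance line.
236 growth lines at 2 per year is 236 / 2 = 118 years.
1889 − 118 = 1771 CE.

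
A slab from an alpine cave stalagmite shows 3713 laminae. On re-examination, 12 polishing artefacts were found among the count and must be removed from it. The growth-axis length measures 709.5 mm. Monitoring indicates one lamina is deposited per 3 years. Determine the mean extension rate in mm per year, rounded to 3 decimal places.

0.064 mm per year

Correcting the raw count gives 3713 − 12 = 3701 true laminae.
At 3 years per lamina, 3701 × 3 = 11103 years.
709.5 mm over 11103 years gives 709.5 / 11103 ≈ 0.064 mm per year.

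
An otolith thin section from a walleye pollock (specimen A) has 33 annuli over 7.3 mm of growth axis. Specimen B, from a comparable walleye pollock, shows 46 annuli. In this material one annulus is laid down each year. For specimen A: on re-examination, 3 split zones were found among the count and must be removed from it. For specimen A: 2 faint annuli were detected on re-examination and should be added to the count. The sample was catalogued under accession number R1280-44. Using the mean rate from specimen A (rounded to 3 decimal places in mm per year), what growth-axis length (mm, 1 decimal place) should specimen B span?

10.5 mm

Specimen A: true annulus count = 33 − 3 + 2 = 32.
A: Extension rate ≈ 7.3 / 32 = 0.228 mm per year.
Length of B = 0.228 × 46 = 10.5 mm.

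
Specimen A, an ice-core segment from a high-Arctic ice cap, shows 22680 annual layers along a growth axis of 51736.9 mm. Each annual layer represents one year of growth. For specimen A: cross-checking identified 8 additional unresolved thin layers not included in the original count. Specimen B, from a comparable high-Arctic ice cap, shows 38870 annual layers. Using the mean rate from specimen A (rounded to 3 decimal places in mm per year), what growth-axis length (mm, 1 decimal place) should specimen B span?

88623.6 mm

Specimen A: after corrections the count is 22680 + 8 = 22688 annual layers.
A: Extension rate ≈ 51736.9 / 22688 = 2.280 mm per year.
B's length ≈ 2.280 × 38870 = 88623.6 mm.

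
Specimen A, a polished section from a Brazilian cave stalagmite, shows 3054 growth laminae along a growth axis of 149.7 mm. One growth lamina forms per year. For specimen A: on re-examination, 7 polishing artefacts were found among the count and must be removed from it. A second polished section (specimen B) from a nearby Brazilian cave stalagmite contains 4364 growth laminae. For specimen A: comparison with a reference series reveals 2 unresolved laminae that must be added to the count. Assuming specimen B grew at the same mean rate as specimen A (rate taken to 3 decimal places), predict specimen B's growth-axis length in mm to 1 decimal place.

213.8 mm

Specimen A: after corrections the count is 3054 − 7 + 2 = 3049 growth laminae.
A: Extension rate ≈ 149.7 / 3049 = 0.049 mm/yr.
Length of B = 0.049 × 4364 = 213.8 mm.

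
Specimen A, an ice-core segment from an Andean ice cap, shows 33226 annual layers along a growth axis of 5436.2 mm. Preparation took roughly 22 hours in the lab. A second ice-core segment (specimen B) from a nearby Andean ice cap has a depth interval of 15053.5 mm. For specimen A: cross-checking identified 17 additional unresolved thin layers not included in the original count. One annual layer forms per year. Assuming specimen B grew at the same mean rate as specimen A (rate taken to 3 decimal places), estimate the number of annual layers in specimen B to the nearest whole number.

Specimen A: correcting the raw count gives 33226 + 17 = 33243 true annual layers.
A: 5436.2 mm over 33243 years gives 5436.2 / 33243 ≈ 0.164 mm/year.
B spans 15053.5 / 0.164 = 91789.63 years ≈ 91790 annual layers.

91790 annual layers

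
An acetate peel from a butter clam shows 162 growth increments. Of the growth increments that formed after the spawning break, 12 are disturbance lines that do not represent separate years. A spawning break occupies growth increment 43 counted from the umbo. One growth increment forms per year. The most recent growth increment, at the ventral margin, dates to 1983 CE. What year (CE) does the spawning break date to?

1876 CE

162 − 43 = 119 growth increments lie beyond the spawning break toward the ventral margin.
119 − 12 false = 107 true growth increments after the spawning break.
The growth increment at the ventral margin is 1983 CE, so the spawning break dates to 1983 − 107 = 1876 CE.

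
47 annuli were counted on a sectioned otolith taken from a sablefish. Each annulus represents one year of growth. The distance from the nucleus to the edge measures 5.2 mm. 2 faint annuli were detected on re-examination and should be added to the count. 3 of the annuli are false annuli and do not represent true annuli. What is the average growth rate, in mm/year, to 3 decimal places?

0.113 mm/year

Adjusted count: 47 − 3 + 2 = 46 annuli.
Extension rate ≈ 5.2 / 46 = 0.113 mm/year.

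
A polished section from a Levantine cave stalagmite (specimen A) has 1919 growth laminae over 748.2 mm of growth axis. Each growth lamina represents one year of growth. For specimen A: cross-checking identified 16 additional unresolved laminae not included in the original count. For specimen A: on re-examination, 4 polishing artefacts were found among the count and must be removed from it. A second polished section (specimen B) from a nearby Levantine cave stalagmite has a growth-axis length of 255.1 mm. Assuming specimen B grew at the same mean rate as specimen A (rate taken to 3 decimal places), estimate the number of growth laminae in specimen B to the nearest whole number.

Specimen A: after corrections the count is 1919 − 4 + 16 = 1931 growth laminae.
A: 748.2 mm over 1931 years gives 748.2 / 1931 ≈ 0.387 mm/yr.
For B, 255.1 / 0.387 = 659.17 years ≈ 659 growth laminae.

659 growth laminae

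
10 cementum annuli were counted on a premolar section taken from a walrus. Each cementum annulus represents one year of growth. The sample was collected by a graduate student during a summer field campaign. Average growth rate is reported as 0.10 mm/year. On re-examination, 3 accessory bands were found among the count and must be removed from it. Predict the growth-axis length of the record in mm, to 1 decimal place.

0.7 mm

True cementum annulus count = 10 − 3 = 7.
Length ≈ 0.10 × 7 = 0.7 mm.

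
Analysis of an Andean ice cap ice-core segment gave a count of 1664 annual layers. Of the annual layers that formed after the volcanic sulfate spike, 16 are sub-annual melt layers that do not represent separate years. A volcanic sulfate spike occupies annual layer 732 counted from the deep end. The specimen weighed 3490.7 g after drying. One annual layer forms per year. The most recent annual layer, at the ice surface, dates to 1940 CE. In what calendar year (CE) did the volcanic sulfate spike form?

Between annual layer 732 and the ice surface there are 1664 − 732 = 932 annual layers.
Removing the 16 false annual layers leaves 932 − 16 = 916 true annual layers beyond the volcanic sulfate spike.
Counting back 916 years from 1940 CE places the volcanic sulfate spike in 1940 − 916 = 1024 CE.

1024 CE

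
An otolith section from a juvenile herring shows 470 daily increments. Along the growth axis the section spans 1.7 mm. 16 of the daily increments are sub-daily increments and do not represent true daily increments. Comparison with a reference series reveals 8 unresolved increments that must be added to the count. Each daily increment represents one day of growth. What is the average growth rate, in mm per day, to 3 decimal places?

0.004 mm per day

Adjusted count: 470 − 16 + 8 = 462 daily increments.
Extension rate ≈ 1.7 / 462 = 0.004 mm per day.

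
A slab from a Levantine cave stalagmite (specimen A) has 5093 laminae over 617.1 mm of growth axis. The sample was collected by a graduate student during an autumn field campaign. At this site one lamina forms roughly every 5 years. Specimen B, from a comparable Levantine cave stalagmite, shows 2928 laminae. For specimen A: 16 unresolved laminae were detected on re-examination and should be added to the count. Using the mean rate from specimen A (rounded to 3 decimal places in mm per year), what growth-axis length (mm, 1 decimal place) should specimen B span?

351.4 mm

Specimen A: after corrections the count is 5093 + 16 = 5109 laminae.
Specimen A: at 5 years per lamina, 5109 × 5 = 25545 years.
A: Mean rate = 617.1 mm / 25545 years ≈ 0.024 mm/year.
Specimen B: multiplying by 5 years per lamina: 2928 × 5 = 14640 years. B's length ≈ 0.024 × 14640 = 351.4 mm.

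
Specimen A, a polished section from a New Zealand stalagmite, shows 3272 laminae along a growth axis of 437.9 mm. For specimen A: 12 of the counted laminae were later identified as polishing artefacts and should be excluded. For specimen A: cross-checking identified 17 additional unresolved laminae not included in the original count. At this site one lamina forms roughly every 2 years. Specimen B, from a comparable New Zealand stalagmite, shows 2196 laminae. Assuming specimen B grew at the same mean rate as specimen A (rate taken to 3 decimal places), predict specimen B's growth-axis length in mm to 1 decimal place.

Specimen A: true lamina count = 3272 − 12 + 17 = 3277.
Specimen A: at 2 years per lamina, 3277 × 2 = 6554 years.
A: Extension rate ≈ 437.9 / 6554 = 0.067 mm/yr.
Specimen B: 2196 laminae at 2 years each span 2196 × 2 = 4392 years. For B, 0.067 mm/year × 4392 years = 294.3 mm.

294.3 mm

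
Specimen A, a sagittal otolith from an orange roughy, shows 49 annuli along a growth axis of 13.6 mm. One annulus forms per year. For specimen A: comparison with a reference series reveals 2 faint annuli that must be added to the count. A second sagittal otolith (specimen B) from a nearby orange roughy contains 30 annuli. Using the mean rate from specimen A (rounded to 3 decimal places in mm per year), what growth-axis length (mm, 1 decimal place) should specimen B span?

8.0 mm

Specimen A: true annulus count = 49 + 2 = 51.
A: 13.6 mm over 51 years gives 13.6 / 51 ≈ 0.267 mm/yr.
B's length ≈ 0.267 × 30 = 8.0 mm.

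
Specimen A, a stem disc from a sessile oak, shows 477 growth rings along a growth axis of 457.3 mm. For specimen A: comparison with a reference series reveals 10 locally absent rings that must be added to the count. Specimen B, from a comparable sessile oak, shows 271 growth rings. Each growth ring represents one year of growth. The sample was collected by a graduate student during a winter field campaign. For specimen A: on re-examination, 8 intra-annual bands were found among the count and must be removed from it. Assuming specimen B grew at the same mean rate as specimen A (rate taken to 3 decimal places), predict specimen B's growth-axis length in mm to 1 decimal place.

258.8 mm

Specimen A: true growth ring count = 477 − 8 + 10 = 479.
A: Mean rate = 457.3 mm / 479 years ≈ 0.955 mm/yr.
B's length ≈ 0.955 × 271 = 258.8 mm.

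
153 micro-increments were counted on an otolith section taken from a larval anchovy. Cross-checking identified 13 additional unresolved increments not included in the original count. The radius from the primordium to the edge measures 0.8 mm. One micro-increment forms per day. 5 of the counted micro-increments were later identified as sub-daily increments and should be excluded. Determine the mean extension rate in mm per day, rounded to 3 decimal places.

Correcting the raw count gives 153 − 5 + 13 = 161 true micro-increments.
Mean rate = 0.8 mm / 161 days ≈ 0.005 mm per day.

0.005 mm per day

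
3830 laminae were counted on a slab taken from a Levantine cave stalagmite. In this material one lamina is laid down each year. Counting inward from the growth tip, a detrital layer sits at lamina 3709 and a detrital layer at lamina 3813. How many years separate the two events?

Separation: 3813 − 3709 = 104 laminae.
That is 104 years at one lamina per year.

104 years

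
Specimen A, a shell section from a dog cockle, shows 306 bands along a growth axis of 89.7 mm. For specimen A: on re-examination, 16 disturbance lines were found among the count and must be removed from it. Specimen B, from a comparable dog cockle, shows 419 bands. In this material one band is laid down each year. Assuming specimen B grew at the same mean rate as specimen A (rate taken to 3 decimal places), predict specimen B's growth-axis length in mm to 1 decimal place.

129.5 mm

Specimen A: adjusted count: 306 − 16 = 290 bands.
A: Mean rate = 89.7 mm / 290 years ≈ 0.309 mm/yr.
Length of B = 0.309 × 419 = 129.5 mm.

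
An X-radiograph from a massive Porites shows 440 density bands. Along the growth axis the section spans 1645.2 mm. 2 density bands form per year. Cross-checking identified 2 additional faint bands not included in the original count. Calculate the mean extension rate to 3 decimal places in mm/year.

Correcting the raw count gives 440 + 2 = 442 true density bands.
442 density bands at 2 per year is 442 / 2 = 221 years.
1645.2 mm over 221 years gives 1645.2 / 221 ≈ 7.444 mm/year.

7.444 mm/year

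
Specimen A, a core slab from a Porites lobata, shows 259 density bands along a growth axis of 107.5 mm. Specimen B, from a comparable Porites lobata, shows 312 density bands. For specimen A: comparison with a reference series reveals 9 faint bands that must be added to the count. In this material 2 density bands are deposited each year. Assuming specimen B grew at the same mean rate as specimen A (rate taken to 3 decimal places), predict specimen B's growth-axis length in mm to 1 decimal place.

125.1 mm

Specimen A: after corrections the count is 259 + 9 = 268 density bands.
Specimen A: 268 density bands at 2 per year is 268 / 2 = 134 years.
A: 107.5 mm over 134 years gives 107.5 / 134 ≈ 0.802 mm/year.
Specimen B: with 2 density bands per year, 312 / 2 = 156 years. For B, 0.802 mm/year × 156 years = 125.1 mm.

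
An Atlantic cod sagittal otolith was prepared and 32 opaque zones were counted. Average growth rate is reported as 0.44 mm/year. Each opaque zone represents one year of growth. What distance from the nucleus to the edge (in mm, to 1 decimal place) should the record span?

14.1 mm

32 years of growth are recorded.
Predicted length = 0.44 mm/year × 32 years = 14.1 mm.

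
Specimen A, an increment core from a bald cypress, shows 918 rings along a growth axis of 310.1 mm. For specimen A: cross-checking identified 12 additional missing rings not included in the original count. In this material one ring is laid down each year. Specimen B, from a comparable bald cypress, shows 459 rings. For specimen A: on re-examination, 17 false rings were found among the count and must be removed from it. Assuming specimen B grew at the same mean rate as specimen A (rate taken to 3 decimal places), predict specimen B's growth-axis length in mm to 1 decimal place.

156.1 mm

Specimen A: true ring count = 918 − 17 + 12 = 913.
A: Extension rate ≈ 310.1 / 913 = 0.340 mm/year.
B's length ≈ 0.340 × 459 = 156.1 mm.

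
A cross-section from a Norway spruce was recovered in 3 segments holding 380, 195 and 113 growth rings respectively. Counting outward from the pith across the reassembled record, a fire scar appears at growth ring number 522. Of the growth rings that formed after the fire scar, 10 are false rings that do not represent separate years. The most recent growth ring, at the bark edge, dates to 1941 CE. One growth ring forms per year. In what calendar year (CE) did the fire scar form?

1785 CE

Total growth rings = 380 + 195 + 113 = 688.
The fire scar sits at growth ring 522 from the pith, so 688 − 522 = 166 growth rings formed after it.
166 − 10 false = 156 true growth rings after the fire scar.
Counting back 156 years from 1941 CE places the fire scar in 1941 − 156 = 1785 CE.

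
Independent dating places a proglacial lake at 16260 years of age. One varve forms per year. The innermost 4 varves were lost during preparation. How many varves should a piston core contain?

One varve per year gives 16260 varves over 16260 years.
Less the 4 uncaptured varves: 16260 − 4 = 16256.

16256 varves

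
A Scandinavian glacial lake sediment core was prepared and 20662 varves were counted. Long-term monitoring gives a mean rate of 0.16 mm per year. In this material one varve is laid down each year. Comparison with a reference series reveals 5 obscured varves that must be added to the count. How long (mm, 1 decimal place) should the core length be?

After corrections the count is 20662 + 5 = 20667 varves.
20667 years at 0.16 mm/year gives 0.16 × 20667 = 3306.7 mm.

3306.7 mm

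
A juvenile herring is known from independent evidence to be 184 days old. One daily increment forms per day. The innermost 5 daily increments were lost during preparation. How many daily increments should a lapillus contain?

At one daily increment per day, 184 days correspond to 184 daily increments.
Subtracting the 5 daily increments not captured gives 184 − 5 = 179 daily increments in the record.

179 daily increments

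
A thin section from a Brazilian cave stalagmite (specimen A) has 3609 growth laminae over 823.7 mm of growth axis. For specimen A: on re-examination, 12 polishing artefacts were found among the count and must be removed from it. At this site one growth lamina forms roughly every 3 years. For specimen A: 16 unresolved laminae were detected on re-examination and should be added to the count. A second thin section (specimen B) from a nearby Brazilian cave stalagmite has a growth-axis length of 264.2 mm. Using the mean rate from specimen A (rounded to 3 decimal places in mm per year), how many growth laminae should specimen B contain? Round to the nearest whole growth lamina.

Specimen A: after corrections the count is 3609 − 12 + 16 = 3613 growth laminae.
Specimen A: 3613 growth laminae at 3 years each span 3613 × 3 = 10839 years.
A: 823.7 mm over 10839 years gives 823.7 / 10839 ≈ 0.076 mm per year.
Specimen B: 264.2 mm / 0.076 mm per year = 3476.32 years; at 3 years per growth lamina that is 3476.32 / 3 ≈ 1159 growth laminae.

1159 growth laminae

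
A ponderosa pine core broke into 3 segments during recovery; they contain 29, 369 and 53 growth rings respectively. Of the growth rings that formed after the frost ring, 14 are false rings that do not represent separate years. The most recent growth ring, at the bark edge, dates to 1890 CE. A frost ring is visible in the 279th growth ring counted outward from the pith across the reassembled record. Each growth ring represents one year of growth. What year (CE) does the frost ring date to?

1732 CE

Total growth rings = 29 + 369 + 53 = 451.
Between growth ring 279 and the bark edge there are 451 − 279 = 172 growth rings.
172 − 14 false = 158 true growth rings after the frost ring.
The growth ring at the bark edge is 1890 CE, so the frost ring dates to 1890 − 158 = 1732 CE.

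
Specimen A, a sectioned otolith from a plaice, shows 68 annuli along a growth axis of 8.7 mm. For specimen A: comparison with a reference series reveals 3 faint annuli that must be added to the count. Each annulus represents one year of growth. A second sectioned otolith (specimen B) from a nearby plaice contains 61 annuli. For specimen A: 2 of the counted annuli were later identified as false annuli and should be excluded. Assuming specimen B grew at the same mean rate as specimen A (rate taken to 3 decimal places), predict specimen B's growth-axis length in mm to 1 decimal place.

7.7 mm

Specimen A: adjusted count: 68 − 2 + 3 = 69 annuli.
A: Mean rate = 8.7 mm / 69 years ≈ 0.126 mm per year.
B's length ≈ 0.126 × 61 = 7.7 mm.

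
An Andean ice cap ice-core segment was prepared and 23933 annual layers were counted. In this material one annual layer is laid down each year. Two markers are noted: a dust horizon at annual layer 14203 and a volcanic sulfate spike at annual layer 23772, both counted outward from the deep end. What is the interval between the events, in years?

Separation: 23772 − 14203 = 9569 annual layers.
One annual layer per year makes the interval 9569 years.

9569 years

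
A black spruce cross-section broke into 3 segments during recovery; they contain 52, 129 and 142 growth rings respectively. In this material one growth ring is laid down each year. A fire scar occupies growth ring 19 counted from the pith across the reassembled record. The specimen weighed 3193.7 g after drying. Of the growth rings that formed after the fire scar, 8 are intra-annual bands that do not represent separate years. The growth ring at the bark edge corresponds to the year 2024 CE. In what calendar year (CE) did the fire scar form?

1728 CE

Total growth rings = 52 + 129 + 142 = 323.
Between growth ring 19 and the bark edge there are 323 − 19 = 304 growth rings.
304 − 8 false = 296 true growth rings after the fire scar.
The growth ring at the bark edge is 2024 CE, so the fire scar dates to 2024 − 296 = 1728 CE.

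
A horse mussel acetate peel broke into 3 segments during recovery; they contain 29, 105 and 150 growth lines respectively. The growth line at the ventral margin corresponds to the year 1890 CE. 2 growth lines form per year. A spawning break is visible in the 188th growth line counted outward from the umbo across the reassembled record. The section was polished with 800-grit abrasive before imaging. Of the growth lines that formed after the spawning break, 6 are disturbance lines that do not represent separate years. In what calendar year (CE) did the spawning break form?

1845 CE

Total growth lines = 29 + 105 + 150 = 284.
The spawning break sits at growth line 188 from the umbo, so 284 − 188 = 96 growth lines formed after it.
96 − 6 false = 90 true growth lines after the spawning break.
Dividing by 2 growth lines per year: 90 / 2 = 45 years.
The growth line at the ventral margin is 1890 CE, so the spawning break dates to 1890 − 45 = 1845 CE.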